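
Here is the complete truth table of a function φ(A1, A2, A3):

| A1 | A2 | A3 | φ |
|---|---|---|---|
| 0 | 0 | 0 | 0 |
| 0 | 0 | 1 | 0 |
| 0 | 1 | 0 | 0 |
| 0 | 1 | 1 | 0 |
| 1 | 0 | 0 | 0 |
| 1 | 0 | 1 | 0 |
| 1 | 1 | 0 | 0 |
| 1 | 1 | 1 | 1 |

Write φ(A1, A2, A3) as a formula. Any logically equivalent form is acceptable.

φ(A1, A2, A3) = (A1 · A2) · A3

The output is 1 only when every input is 1 — the AND of all inputs.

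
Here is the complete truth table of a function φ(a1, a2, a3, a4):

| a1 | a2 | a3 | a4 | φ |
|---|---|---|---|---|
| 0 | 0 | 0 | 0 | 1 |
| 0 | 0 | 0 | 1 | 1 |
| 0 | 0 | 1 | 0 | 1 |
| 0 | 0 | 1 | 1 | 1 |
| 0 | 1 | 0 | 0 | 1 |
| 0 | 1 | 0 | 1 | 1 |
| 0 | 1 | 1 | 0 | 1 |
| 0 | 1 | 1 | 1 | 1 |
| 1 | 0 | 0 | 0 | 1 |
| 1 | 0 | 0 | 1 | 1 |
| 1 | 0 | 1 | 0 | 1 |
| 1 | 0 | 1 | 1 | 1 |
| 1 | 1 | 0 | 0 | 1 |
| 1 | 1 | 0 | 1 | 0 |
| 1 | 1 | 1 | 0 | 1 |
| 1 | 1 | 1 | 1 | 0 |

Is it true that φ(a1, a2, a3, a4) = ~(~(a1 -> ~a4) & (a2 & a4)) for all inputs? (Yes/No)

Yes

Check the formula against φ row by row:
  a1=0, a2=0, a3=0, a4=0: formula gives 1, φ = 1 ✓
  a1=0, a2=0, a3=0, a4=1: formula gives 1, φ = 1 ✓
  a1=0, a2=0, a3=1, a4=0: formula gives 1, φ = 1 ✓
  a1=0, a2=0, a3=1, a4=1: formula gives 1, φ = 1 ✓
  … (the remaining 12 rows also agree.)
All 16 rows match — the expression computes φ exactly.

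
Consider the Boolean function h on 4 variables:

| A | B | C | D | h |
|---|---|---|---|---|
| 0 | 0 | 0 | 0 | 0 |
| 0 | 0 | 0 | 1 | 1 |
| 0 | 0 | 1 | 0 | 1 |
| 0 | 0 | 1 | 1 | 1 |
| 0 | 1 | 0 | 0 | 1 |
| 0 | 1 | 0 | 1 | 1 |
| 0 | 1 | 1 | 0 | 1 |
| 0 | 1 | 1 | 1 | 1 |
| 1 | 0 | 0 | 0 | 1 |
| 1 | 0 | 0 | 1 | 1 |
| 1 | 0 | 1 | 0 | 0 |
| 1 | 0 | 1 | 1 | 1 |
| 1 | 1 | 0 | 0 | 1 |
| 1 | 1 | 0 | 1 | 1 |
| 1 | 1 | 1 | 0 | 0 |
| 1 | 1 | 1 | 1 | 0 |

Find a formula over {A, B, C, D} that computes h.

h(A, B, C, D) = ¬((((((¬A ∧ ¬B) ∧ ¬C) ∧ ¬D) ∨ (((A ∧ ¬B) ∧ C) ∧ ¬D)) ∨ (((A ∧ B) ∧ C) ∧ ¬D)) ∨ (((A ∧ B) ∧ C) ∧ D))

The 0-rows are (0,0,0,0), (1,0,1,0), (1,1,1,0), (1,1,1,1). Take each as a conjunction (¬A·¬B·¬C·¬D, A·¬B·C·¬D, A·B·C·¬D, A·B·C·D), form their disjunction, and complement — that gives a formula that is 1 everywhere h is.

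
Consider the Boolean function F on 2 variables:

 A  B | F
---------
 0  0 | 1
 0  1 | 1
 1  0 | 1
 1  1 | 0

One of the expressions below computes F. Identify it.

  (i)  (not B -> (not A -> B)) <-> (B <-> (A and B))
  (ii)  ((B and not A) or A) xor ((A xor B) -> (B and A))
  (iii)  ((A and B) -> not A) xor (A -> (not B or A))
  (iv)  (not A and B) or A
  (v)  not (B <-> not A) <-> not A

ii

(i) disagrees with F on (0,0) (formula → 0, table → 1); rule it out.
(iii) disagrees with F on (0,0) (formula → 0, table → 1); rule it out.
(iv) disagrees with F on (0,0) (formula → 0, table → 1); rule it out.
(v) disagrees with F on (0,1) (formula → 0, table → 1); rule it out.
That leaves (ii). Evaluating it on every row reproduces the table of F exactly.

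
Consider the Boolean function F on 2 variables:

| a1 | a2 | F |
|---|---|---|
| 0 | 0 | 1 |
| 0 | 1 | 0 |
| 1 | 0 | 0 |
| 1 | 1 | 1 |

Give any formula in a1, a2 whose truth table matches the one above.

F(a1, a2) = not (a1 xor a2)

The output is 1 exactly when an even number of inputs are 1 — the complement of 2-way XOR.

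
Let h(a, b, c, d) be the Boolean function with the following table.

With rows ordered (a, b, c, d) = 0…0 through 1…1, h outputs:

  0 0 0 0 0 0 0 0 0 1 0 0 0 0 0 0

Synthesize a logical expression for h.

h(a, b, c, d) = ((a AND NOT b) AND NOT c) AND d

Only row (1,0,0,1) gives 1. That row's minterm a·¬b·¬c·d is h directly.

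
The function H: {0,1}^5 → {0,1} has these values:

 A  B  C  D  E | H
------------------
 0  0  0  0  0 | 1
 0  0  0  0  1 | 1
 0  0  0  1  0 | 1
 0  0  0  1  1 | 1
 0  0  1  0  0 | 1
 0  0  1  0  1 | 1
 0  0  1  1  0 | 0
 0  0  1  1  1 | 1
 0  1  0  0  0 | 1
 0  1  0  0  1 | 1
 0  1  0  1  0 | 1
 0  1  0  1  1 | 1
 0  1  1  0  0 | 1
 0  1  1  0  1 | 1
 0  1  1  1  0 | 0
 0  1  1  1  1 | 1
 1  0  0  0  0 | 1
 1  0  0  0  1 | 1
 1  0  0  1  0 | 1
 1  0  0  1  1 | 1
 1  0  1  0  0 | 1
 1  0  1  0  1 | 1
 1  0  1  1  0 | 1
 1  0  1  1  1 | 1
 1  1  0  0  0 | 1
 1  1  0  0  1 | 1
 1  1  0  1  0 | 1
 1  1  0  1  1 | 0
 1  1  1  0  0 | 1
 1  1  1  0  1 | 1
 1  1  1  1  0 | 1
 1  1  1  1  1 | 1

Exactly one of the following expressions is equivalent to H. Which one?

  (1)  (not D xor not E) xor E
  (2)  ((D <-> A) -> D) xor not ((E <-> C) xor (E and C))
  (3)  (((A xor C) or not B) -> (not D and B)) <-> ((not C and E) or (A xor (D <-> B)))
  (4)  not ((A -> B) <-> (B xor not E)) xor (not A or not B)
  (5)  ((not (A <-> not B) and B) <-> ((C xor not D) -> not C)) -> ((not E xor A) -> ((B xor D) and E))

5

(1) fails at (0,0,0,0,0): the formula yields 0, H is 1.
(2) fails at (0,0,0,0,0): the formula yields 0, H is 1.
(3) fails at (0,0,0,0,0): the formula yields 0, H is 1.
(4) fails at (0,0,0,0,1): the formula yields 0, H is 1.
(5) is the remaining candidate, and it agrees with H on all 32 inputs.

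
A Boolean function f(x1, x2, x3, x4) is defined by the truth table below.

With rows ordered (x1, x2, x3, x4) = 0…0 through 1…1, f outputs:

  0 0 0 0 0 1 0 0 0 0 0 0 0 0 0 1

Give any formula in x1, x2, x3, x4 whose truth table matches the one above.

f(x1, x2, x3, x4) = (((¬x1 ∧ x2) ∧ ¬x3) ∧ x4) ∨ (((x1 ∧ x2) ∧ x3) ∧ x4)

The 1-rows are (0,1,0,1), (1,1,1,1). Each contributes one minterm — ¬x1·x2·¬x3·x4; x1·x2·x3·x4 — and their disjunction is a sum-of-products form of f.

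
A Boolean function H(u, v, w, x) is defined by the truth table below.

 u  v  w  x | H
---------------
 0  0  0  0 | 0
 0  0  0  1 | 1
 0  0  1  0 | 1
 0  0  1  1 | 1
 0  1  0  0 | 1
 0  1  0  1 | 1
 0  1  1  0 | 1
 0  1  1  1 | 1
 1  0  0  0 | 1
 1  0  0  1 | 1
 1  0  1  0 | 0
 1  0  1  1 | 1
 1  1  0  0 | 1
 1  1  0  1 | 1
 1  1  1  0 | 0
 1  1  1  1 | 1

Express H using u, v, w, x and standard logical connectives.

H(u, v, w, x) = ¬(((((¬u ∧ ¬v) ∧ ¬w) ∧ ¬x) ∨ (((u ∧ ¬v) ∧ w) ∧ ¬x)) ∨ (((u ∧ v) ∧ w) ∧ ¬x))

There are just 3 zero rows: (0,0,0,0), (1,0,1,0), (1,1,1,0). Their minterms are ¬u·¬v·¬w·¬x, u·¬v·w·¬x, u·v·w·¬x; the OR of those covers precisely the 0-outputs, and negating it yields H.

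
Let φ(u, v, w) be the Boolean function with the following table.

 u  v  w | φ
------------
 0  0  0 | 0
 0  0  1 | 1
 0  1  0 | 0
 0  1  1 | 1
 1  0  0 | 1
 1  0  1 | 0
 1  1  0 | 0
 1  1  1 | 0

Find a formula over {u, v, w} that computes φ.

Collect the rows where φ=1 — (0,0,1), (0,1,1), (1,0,0) — and write one minterm per row: ¬u·¬v·w, ¬u·v·w, u·¬v·¬w. Their union (logical OR) reproduces the table exactly.

φ(u, v, w) = (((u' · v') · w) + ((u' · v) · w)) + ((u · v') · w')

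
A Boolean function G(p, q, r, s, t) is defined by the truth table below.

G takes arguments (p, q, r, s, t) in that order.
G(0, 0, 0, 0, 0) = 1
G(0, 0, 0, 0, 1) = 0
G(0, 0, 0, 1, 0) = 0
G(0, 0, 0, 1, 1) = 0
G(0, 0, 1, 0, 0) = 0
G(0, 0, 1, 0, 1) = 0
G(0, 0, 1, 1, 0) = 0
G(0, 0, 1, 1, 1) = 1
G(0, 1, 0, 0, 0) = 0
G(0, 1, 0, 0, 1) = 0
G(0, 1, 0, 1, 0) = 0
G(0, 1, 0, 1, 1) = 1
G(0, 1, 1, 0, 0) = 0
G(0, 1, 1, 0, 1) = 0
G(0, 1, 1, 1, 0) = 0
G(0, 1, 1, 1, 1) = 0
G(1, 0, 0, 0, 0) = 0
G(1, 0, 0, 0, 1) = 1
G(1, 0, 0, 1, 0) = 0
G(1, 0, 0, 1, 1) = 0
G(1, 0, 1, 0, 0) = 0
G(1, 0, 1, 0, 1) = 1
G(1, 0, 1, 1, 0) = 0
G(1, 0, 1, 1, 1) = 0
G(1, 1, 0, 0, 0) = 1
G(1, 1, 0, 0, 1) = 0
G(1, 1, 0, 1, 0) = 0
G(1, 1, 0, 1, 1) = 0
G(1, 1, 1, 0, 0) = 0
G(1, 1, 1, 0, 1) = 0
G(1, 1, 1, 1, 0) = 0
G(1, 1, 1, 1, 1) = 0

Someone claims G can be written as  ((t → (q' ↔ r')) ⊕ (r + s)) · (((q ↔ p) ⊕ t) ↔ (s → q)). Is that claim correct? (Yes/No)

Test each input against both G and the formula:
  p=0, q=0, r=0, s=0, t=0: formula gives 1, G = 1 ✓
  p=0, q=0, r=0, s=0, t=1: formula gives 0, G = 0 ✓
  p=0, q=0, r=0, s=1, t=0: formula gives 0, G = 0 ✓
  p=0, q=0, r=0, s=1, t=1: formula gives 0, G = 0 ✓
  …and likewise for the remaining 28 rows.
All 32 rows match — the expression computes G exactly.

Yes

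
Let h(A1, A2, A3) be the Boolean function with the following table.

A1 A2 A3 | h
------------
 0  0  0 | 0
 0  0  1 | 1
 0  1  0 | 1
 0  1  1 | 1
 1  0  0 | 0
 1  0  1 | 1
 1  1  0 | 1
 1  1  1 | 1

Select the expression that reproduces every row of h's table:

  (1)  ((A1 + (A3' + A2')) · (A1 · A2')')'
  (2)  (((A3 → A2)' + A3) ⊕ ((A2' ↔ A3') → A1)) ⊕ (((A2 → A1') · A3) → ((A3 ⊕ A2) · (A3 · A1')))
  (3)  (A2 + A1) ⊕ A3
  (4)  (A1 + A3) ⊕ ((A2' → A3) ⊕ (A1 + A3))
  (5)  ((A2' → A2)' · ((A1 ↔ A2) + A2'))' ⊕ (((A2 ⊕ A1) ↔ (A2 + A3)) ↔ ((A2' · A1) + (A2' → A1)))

4

(1) fails at (0,0,1): the formula yields 0, h is 1.
(2) fails at (0,0,0): the formula yields 1, h is 0.
(3) fails at (0,1,1): the formula yields 0, h is 1.
(5) fails at (0,1,0): the formula yields 0, h is 1.
(4) is the remaining candidate, and it agrees with h on all 8 inputs.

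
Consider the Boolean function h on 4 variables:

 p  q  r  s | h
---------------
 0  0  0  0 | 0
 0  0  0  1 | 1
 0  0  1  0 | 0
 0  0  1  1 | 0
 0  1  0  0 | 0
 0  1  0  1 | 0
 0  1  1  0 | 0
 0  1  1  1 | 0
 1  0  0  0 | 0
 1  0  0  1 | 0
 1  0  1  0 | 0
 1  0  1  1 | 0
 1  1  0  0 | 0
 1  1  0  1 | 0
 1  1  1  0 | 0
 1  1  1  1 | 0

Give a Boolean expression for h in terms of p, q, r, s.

h(p, q, r, s) = ((not p and not q) and not r) and s

Only row (0,0,0,1) gives 1. That row's minterm ¬p·¬q·¬r·s is h directly.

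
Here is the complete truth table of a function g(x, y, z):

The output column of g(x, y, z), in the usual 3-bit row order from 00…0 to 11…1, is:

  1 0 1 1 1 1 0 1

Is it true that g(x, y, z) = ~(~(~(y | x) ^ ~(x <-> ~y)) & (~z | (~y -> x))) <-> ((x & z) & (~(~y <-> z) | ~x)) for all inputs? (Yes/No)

Test each input against both g and the formula:
  x=0, y=0, z=0: formula gives 1, g = 1 ✓
  x=0, y=0, z=1: formula gives 0, g = 0 ✓
  x=0, y=1, z=0: formula gives 1, g = 1 ✓
  x=0, y=1, z=1: formula gives 1, g = 1 ✓
  x=1, y=0, z=0: formula gives 1, g = 1 ✓
  …and likewise for the remaining 3 rows.
All 8 rows match — the expression computes g exactly.

Yes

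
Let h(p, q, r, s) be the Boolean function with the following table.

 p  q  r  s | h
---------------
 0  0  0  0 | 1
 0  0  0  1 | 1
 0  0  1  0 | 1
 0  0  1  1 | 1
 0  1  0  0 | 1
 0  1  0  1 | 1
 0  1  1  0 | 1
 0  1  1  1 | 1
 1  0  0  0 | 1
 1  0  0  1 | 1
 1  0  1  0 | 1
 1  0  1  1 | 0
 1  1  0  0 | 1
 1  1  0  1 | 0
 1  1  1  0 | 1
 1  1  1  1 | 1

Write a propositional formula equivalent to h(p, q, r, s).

h(p, q, r, s) = ¬((((p ∧ ¬q) ∧ r) ∧ s) ∨ (((p ∧ q) ∧ ¬r) ∧ s))

There are just 2 zero rows: (1,0,1,1), (1,1,0,1). Their minterms are p·¬q·r·s, p·q·¬r·s; the OR of those covers precisely the 0-outputs, and negating it yields h.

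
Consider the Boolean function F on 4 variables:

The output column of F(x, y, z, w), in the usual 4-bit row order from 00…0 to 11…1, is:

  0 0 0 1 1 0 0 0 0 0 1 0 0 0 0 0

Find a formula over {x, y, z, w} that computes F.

F(x, y, z, w) = ((((¬x ∧ ¬y) ∧ z) ∧ w) ∨ (((¬x ∧ y) ∧ ¬z) ∧ ¬w)) ∨ (((x ∧ ¬y) ∧ z) ∧ ¬w)

F=1 on 3 inputs: (0,0,1,1), (0,1,0,0), (1,0,1,0). Reading each as a conjunction of literals (¬x·¬y·z·w, ¬x·y·¬z·¬w, x·¬y·z·¬w) and taking the OR gives the canonical DNF.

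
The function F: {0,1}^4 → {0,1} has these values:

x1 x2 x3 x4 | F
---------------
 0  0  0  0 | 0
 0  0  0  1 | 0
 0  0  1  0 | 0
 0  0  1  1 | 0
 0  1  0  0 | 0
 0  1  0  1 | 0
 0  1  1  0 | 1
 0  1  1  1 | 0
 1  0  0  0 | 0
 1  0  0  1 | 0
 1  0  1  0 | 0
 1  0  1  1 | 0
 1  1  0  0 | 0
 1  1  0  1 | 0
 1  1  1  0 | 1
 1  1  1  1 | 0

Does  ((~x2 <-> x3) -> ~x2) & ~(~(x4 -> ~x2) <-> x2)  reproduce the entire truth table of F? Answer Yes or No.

Yes

Check the formula against F row by row:
  x1=0, x2=0, x3=0, x4=0: formula gives 0, F = 0 ✓
  x1=0, x2=0, x3=0, x4=1: formula gives 0, F = 0 ✓
  x1=0, x2=0, x3=1, x4=0: formula gives 0, F = 0 ✓
  x1=0, x2=0, x3=1, x4=1: formula gives 0, F = 0 ✓
  … (the remaining 12 rows also agree.)
All 16 rows match — the expression computes F exactly.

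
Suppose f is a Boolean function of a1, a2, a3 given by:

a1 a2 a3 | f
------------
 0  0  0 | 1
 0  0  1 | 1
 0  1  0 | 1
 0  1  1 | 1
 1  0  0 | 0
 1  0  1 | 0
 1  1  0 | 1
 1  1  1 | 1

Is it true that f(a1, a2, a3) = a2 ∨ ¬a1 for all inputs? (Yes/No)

Yes

Check the formula against f row by row:
  a1=0, a2=0, a3=0: formula gives 1, f = 1 ✓
  a1=0, a2=0, a3=1: formula gives 1, f = 1 ✓
  a1=0, a2=1, a3=0: formula gives 1, f = 1 ✓
  a1=0, a2=1, a3=1: formula gives 1, f = 1 ✓
  a1=1, a2=0, a3=0: formula gives 0, f = 0 ✓
  …and likewise for the remaining 3 rows.
Every row agrees, so the formula is equivalent.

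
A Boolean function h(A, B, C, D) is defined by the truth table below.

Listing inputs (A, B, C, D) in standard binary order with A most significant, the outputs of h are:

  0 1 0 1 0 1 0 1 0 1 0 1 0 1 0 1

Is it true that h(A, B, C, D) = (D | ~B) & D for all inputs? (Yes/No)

Check the formula against h row by row:
  A=0, B=0, C=0, D=0: formula gives 0, h = 0 ✓
  A=0, B=0, C=0, D=1: formula gives 1, h = 1 ✓
  A=0, B=0, C=1, D=0: formula gives 0, h = 0 ✓
  A=0, B=0, C=1, D=1: formula gives 1, h = 1 ✓
  … (the remaining 12 rows also agree.)
No disagreement on any input; they are logically equivalent.

Yes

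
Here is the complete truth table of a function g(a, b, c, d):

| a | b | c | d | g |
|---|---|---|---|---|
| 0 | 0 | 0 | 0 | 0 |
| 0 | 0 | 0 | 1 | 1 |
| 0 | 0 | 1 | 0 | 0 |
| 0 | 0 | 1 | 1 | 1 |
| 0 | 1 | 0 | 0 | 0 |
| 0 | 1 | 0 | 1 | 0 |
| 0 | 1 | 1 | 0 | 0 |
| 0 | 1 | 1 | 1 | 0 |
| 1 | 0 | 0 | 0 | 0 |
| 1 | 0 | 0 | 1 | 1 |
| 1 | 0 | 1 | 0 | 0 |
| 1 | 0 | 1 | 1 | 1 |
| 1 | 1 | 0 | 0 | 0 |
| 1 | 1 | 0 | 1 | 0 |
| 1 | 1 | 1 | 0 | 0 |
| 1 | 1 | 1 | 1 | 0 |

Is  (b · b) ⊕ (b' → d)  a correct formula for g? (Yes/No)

Yes

Test each input against both g and the formula:
  a=0, b=0, c=0, d=0: formula gives 0, g = 0 ✓
  a=0, b=0, c=0, d=1: formula gives 1, g = 1 ✓
  a=0, b=0, c=1, d=0: formula gives 0, g = 0 ✓
  a=0, b=0, c=1, d=1: formula gives 1, g = 1 ✓
  … (the remaining 12 rows also agree.)
No disagreement on any input; they are logically equivalent.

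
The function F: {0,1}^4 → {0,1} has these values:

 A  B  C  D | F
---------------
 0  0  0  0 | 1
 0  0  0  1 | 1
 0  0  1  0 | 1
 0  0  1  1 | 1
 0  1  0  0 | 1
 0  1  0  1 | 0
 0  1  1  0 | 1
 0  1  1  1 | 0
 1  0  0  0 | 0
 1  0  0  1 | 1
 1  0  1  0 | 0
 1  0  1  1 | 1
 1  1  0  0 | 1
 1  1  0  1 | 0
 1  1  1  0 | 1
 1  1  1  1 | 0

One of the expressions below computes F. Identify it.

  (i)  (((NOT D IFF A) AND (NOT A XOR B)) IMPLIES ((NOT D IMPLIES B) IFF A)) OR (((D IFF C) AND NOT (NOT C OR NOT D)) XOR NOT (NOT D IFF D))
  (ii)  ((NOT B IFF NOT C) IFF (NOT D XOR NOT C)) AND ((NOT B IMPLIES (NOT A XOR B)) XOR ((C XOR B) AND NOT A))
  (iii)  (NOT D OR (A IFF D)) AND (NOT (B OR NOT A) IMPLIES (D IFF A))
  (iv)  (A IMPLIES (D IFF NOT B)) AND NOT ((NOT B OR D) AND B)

(i) fails at (0,0,1,1): the formula yields 0, F is 1.
(ii) fails at (0,0,0,0): the formula yields 0, F is 1.
(iii) fails at (0,0,0,1): the formula yields 0, F is 1.
Only (iv) survives; checking it on all 16 rows confirms it matches F.

iv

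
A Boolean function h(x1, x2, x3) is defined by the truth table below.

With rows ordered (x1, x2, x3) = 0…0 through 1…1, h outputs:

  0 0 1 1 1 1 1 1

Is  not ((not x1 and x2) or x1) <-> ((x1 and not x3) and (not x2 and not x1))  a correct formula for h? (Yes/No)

Check the formula against h row by row:
  x1=0, x2=0, x3=0: formula gives 0, h = 0 ✓
  x1=0, x2=0, x3=1: formula gives 0, h = 0 ✓
  x1=0, x2=1, x3=0: formula gives 1, h = 1 ✓
  x1=0, x2=1, x3=1: formula gives 1, h = 1 ✓
  x1=1, x2=0, x3=0: formula gives 1, h = 1 ✓
  …and likewise for the remaining 3 rows.
All 8 rows match — the expression computes h exactly.

Yes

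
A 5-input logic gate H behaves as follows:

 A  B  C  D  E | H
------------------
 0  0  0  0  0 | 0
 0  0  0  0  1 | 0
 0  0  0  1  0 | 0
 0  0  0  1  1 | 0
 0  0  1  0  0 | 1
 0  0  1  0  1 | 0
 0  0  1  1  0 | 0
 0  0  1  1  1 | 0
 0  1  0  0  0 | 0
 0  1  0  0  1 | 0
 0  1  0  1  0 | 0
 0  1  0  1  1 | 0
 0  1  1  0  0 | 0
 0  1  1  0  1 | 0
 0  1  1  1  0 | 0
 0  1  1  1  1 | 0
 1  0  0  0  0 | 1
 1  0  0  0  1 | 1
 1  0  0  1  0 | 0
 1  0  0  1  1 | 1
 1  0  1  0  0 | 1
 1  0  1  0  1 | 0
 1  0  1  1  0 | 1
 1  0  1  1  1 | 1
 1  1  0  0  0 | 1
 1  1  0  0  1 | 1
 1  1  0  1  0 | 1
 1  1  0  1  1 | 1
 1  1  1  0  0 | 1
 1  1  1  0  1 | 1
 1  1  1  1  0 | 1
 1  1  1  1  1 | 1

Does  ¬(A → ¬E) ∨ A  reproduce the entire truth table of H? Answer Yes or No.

No

Check the formula against H row by row:
  A=0, B=0, C=0, D=0, E=0: formula gives 0, H = 0 ✓
  A=0, B=0, C=0, D=0, E=1: formula gives 0, H = 0 ✓
  A=0, B=0, C=0, D=1, E=0: formula gives 0, H = 0 ✓
  A=0, B=0, C=0, D=1, E=1: formula gives 0, H = 0 ✓
  A=0, B=0, C=1, D=0, E=0: formula gives 0, but H = 1 ✗
Row (0,0,1,0,0) is a counterexample, so the formula is not equivalent to H.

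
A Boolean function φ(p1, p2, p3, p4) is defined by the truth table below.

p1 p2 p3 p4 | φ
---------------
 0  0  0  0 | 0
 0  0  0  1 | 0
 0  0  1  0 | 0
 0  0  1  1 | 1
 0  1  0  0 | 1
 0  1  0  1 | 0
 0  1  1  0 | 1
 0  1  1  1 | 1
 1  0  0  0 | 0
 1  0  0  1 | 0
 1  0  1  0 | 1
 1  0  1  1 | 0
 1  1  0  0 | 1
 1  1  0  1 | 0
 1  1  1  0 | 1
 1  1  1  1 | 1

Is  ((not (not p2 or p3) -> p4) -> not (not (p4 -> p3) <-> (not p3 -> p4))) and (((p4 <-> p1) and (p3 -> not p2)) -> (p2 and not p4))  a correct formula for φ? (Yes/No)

Yes

Evaluate ((not (not p2 or p3) -> p4) -> not (not (p4 -> p3) <-> (not p3 -> p4))) and (((p4 <-> p1) and (p3 -> not p2)) -> (p2 and not p4)) on each row and compare to φ:
  p1=0, p2=0, p3=0, p4=0: formula gives 0, φ = 0 ✓
  p1=0, p2=0, p3=0, p4=1: formula gives 0, φ = 0 ✓
  p1=0, p2=0, p3=1, p4=0: formula gives 0, φ = 0 ✓
  p1=0, p2=0, p3=1, p4=1: formula gives 1, φ = 1 ✓
  …and likewise for the remaining 12 rows.
All 16 rows match — the expression computes φ exactly.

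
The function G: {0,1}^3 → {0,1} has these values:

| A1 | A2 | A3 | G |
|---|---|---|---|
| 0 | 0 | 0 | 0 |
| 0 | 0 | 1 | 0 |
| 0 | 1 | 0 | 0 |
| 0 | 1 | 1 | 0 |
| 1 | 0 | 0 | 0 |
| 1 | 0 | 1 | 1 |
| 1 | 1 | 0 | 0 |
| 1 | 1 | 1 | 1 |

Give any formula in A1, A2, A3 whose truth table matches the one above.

G(A1, A2, A3) = ((A1 ∧ ¬A2) ∧ A3) ∨ ((A1 ∧ A2) ∧ A3)

G=1 on 2 inputs: (1,0,1), (1,1,1). Reading each as a conjunction of literals (A1·¬A2·A3, A1·A2·A3) and taking the OR gives the canonical DNF.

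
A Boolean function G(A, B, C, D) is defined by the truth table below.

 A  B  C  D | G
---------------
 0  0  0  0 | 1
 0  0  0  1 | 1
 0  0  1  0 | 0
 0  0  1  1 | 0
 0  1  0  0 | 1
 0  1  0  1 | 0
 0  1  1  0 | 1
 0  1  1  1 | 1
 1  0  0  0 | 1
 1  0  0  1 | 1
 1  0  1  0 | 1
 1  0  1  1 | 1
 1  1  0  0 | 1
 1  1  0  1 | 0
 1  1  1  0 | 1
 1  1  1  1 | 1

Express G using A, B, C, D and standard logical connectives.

G(A, B, C, D) = NOT ((((((NOT A AND NOT B) AND C) AND NOT D) OR (((NOT A AND NOT B) AND C) AND D)) OR (((NOT A AND B) AND NOT C) AND D)) OR (((A AND B) AND NOT C) AND D))

There are just 4 zero rows: (0,0,1,0), (0,0,1,1), (0,1,0,1), (1,1,0,1). Their minterms are ¬A·¬B·C·¬D, ¬A·¬B·C·D, ¬A·B·¬C·D, A·B·¬C·D; the OR of those covers precisely the 0-outputs, and negating it yields G.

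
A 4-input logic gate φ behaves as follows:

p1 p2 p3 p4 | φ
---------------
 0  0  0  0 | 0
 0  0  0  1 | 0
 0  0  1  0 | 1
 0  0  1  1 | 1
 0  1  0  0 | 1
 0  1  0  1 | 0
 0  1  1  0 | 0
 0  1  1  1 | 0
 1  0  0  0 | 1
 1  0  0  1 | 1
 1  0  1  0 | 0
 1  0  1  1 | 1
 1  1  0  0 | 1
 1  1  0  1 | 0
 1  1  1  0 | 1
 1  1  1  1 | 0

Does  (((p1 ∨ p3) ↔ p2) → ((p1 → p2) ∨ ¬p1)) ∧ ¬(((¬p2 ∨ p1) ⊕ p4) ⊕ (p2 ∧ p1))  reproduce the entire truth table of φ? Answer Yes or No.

No

Check the formula against φ row by row:
  p1=0, p2=0, p3=0, p4=0: formula gives 0, φ = 0 ✓
  p1=0, p2=0, p3=0, p4=1: formula gives 1, but φ = 0 ✗
A single disagreement suffices: at (0,0,0,1) they differ, so the formula does not compute φ.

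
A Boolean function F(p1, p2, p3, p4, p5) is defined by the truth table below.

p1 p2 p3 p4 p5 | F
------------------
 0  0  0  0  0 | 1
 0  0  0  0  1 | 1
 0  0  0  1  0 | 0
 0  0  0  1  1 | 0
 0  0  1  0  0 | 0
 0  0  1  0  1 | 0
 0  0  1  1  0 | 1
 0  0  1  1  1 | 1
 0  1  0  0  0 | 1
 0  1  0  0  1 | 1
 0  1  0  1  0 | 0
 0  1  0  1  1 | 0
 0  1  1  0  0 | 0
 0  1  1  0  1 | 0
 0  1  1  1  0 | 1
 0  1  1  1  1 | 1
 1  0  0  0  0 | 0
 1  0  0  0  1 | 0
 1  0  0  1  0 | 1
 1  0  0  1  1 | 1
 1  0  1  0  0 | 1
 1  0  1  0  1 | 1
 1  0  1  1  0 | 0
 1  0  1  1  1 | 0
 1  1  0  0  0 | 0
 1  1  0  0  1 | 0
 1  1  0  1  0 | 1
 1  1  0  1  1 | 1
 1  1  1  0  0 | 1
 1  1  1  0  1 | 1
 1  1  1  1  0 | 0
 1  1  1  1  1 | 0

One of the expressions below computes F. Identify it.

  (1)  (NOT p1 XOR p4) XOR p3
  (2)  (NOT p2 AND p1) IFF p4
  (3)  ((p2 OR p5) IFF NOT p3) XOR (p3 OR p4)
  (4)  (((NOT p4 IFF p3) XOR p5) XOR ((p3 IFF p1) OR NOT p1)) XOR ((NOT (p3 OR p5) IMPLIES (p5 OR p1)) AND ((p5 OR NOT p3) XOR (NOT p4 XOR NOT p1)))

(2) fails at (0,0,1,0,0): the formula yields 1, F is 0.
(3) fails at (0,0,0,0,0): the formula yields 0, F is 1.
(4) fails at (0,0,0,1,1): the formula yields 1, F is 0.
That leaves (1). Evaluating it on every row reproduces the table of F exactly.

1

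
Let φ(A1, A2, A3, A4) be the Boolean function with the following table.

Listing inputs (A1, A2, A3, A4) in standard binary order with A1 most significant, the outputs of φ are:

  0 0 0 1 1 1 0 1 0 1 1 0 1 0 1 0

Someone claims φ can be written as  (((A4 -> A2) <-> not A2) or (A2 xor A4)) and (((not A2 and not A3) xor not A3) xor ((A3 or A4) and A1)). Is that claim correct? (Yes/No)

No

Evaluate (((A4 -> A2) <-> not A2) or (A2 xor A4)) and (((not A2 and not A3) xor not A3) xor ((A3 or A4) and A1)) on each row and compare to φ:
  A1=0, A2=0, A3=0, A4=0: formula gives 0, φ = 0 ✓
  A1=0, A2=0, A3=0, A4=1: formula gives 0, φ = 0 ✓
  A1=0, A2=0, A3=1, A4=0: formula gives 0, φ = 0 ✓
  A1=0, A2=0, A3=1, A4=1: formula gives 0, but φ = 1 ✗
Row (0,0,1,1) is a counterexample, so the formula is not equivalent to φ.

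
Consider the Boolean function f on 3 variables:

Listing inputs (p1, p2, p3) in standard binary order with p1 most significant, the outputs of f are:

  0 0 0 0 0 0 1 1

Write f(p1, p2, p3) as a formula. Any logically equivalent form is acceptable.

Collect the rows where f=1 — (1,1,0), (1,1,1) — and write one minterm per row: p1·p2·¬p3, p1·p2·p3. Their union (logical OR) reproduces the table exactly.

f(p1, p2, p3) = ((p1 ∧ p2) ∧ ¬p3) ∨ ((p1 ∧ p2) ∧ p3)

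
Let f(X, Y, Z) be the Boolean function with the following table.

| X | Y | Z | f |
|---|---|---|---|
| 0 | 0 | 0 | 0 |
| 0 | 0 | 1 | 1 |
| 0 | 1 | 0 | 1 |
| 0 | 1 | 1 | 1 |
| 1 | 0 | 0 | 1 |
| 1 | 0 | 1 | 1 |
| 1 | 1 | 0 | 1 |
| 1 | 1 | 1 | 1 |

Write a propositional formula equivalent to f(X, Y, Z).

f(X, Y, Z) = (X OR Y) OR Z

The output is 1 whenever at least one input is 1 — the OR of all inputs.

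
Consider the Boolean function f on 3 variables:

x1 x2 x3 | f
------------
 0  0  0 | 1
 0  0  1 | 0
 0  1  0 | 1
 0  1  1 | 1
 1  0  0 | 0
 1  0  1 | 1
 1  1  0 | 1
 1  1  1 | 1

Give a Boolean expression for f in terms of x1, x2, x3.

There are just 2 zero rows: (0,0,1), (1,0,0). Their minterms are ¬x1·¬x2·x3, x1·¬x2·¬x3; the OR of those covers precisely the 0-outputs, and negating it yields f.

f(x1, x2, x3) = NOT (((NOT x1 AND NOT x2) AND x3) OR ((x1 AND NOT x2) AND NOT x3))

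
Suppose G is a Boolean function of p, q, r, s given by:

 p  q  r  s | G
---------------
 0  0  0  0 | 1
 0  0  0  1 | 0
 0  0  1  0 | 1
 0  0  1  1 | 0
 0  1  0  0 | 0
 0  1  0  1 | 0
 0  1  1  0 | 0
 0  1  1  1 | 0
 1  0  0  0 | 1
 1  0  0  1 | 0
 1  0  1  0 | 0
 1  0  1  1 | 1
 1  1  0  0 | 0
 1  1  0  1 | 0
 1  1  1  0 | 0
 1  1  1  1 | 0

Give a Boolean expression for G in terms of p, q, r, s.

Collect the rows where G=1 — (0,0,0,0), (0,0,1,0), (1,0,0,0), (1,0,1,1) — and write one minterm per row: ¬p·¬q·¬r·¬s, ¬p·¬q·r·¬s, p·¬q·¬r·¬s, p·¬q·r·s. Their union (logical OR) reproduces the table exactly.

G(p, q, r, s) = (((((NOT p AND NOT q) AND NOT r) AND NOT s) OR (((NOT p AND NOT q) AND r) AND NOT s)) OR (((p AND NOT q) AND NOT r) AND NOT s)) OR (((p AND NOT q) AND r) AND s)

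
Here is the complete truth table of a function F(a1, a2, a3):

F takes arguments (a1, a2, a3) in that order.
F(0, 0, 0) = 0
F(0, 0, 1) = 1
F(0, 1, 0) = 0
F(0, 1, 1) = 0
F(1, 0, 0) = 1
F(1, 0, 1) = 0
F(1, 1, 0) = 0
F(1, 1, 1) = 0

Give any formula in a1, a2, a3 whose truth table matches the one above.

Collect the rows where F=1 — (0,0,1), (1,0,0) — and write one minterm per row: ¬a1·¬a2·a3, a1·¬a2·¬a3. Their union (logical OR) reproduces the table exactly.

F(a1, a2, a3) = ((not a1 and not a2) and a3) or ((a1 and not a2) and not a3)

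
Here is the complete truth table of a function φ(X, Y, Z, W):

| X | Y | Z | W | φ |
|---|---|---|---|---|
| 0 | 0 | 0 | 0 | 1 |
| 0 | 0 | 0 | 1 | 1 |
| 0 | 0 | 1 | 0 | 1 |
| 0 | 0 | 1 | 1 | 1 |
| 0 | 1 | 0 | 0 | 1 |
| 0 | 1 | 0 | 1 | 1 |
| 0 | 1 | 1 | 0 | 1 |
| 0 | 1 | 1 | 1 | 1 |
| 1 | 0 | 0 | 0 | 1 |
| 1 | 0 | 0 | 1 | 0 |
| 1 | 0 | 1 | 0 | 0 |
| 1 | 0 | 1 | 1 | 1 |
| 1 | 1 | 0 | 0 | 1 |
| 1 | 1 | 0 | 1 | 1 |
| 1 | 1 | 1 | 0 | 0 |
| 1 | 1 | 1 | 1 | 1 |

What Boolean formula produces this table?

φ is 0 on only 3 rows — (1,0,0,1), (1,0,1,0), (1,1,1,0). Writing each as a minterm (X·¬Y·¬Z·W, X·¬Y·Z·¬W, X·Y·Z·¬W) and OR-ing them characterizes exactly where φ=0, so φ is the negation of that disjunction.

φ(X, Y, Z, W) = NOT (((((X AND NOT Y) AND NOT Z) AND W) OR (((X AND NOT Y) AND Z) AND NOT W)) OR (((X AND Y) AND Z) AND NOT W))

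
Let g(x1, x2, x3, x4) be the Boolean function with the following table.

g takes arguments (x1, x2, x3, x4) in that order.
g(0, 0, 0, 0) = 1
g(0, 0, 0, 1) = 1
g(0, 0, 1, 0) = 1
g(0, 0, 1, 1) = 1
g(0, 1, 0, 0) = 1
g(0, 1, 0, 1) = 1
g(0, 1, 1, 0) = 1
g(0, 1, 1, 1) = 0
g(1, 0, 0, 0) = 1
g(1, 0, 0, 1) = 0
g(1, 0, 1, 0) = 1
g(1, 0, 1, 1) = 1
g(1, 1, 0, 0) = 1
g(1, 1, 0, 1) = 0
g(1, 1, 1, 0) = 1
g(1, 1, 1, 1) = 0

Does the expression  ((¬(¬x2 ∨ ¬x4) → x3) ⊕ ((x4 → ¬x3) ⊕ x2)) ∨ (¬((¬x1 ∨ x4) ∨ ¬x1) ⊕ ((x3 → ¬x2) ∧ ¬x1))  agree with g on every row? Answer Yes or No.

Yes

Check the formula against g row by row:
  x1=0, x2=0, x3=0, x4=0: formula gives 1, g = 1 ✓
  x1=0, x2=0, x3=0, x4=1: formula gives 1, g = 1 ✓
  x1=0, x2=0, x3=1, x4=0: formula gives 1, g = 1 ✓
  x1=0, x2=0, x3=1, x4=1: formula gives 1, g = 1 ✓
  …and likewise for the remaining 12 rows.
Every row agrees, so the formula is equivalent.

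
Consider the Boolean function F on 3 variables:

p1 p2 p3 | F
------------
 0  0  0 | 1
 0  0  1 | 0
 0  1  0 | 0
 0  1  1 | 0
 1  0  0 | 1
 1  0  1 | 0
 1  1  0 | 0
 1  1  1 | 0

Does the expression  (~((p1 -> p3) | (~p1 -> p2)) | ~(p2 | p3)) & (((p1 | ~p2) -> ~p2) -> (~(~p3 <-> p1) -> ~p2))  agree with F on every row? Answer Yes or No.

Check the formula against F row by row:
  p1=0, p2=0, p3=0: formula gives 1, F = 1 ✓
  p1=0, p2=0, p3=1: formula gives 0, F = 0 ✓
  p1=0, p2=1, p3=0: formula gives 0, F = 0 ✓
  p1=0, p2=1, p3=1: formula gives 0, F = 0 ✓
  p1=1, p2=0, p3=0: formula gives 1, F = 1 ✓
  …and likewise for the remaining 3 rows.
All 8 rows match — the expression computes F exactly.

Yes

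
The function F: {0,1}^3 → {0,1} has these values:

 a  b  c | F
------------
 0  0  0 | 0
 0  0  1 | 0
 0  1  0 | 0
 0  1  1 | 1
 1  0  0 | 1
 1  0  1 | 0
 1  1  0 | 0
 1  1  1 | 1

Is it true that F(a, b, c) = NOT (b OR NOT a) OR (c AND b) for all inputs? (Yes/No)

No

Check the formula against F row by row:
  a=0, b=0, c=0: formula gives 0, F = 0 ✓
  a=0, b=0, c=1: formula gives 0, F = 0 ✓
  a=0, b=1, c=0: formula gives 0, F = 0 ✓
  a=0, b=1, c=1: formula gives 1, F = 1 ✓
  a=1, b=0, c=0: formula gives 1, F = 1 ✓
  a=1, b=0, c=1: formula gives 1, but F = 0 ✗
A single disagreement suffices: at (1,0,1) they differ, so the formula does not compute F.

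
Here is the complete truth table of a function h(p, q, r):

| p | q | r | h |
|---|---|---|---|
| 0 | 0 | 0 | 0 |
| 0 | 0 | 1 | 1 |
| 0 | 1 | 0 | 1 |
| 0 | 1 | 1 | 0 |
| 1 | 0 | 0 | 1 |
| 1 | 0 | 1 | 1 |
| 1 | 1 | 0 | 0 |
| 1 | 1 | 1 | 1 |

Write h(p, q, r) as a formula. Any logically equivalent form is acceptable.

h(p, q, r) = NOT ((((NOT p AND NOT q) AND NOT r) OR ((NOT p AND q) AND r)) OR ((p AND q) AND NOT r))

There are just 3 zero rows: (0,0,0), (0,1,1), (1,1,0). Their minterms are ¬p·¬q·¬r, ¬p·q·r, p·q·¬r; the OR of those covers precisely the 0-outputs, and negating it yields h.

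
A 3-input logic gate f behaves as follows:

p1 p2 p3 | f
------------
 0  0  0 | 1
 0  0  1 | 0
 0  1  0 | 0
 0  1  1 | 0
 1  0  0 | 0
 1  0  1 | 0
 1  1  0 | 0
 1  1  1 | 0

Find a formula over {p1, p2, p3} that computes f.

f(p1, p2, p3) = ¬((p1 ∨ p2) ∨ p3)

The output is 1 only when every input is 0 — NOR of all inputs.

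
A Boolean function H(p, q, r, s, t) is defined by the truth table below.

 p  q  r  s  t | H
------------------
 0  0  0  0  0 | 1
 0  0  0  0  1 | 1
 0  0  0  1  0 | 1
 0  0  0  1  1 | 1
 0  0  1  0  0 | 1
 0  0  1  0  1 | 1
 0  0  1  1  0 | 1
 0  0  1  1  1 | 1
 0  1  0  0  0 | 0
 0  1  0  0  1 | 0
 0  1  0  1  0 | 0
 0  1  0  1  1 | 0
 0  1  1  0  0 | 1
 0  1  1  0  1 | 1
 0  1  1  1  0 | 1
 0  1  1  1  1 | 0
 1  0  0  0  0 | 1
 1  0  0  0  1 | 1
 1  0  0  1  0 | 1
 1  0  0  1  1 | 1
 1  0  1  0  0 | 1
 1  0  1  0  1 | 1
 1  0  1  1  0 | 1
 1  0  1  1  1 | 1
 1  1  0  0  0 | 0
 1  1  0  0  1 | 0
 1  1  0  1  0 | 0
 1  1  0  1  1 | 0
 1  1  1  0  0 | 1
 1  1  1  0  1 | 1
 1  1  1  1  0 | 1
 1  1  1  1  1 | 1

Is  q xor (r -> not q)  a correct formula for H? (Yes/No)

Evaluate q xor (r -> not q) on each row and compare to H:
  p=0, q=0, r=0, s=0, t=0: formula gives 1, H = 1 ✓
  p=0, q=0, r=0, s=0, t=1: formula gives 1, H = 1 ✓
  p=0, q=0, r=0, s=1, t=0: formula gives 1, H = 1 ✓
  p=0, q=0, r=0, s=1, t=1: formula gives 1, H = 1 ✓
  …
  p=0, q=1, r=1, s=1, t=1: formula gives 1, but H = 0 ✗
A single disagreement suffices: at (0,1,1,1,1) they differ, so the formula does not compute H.

No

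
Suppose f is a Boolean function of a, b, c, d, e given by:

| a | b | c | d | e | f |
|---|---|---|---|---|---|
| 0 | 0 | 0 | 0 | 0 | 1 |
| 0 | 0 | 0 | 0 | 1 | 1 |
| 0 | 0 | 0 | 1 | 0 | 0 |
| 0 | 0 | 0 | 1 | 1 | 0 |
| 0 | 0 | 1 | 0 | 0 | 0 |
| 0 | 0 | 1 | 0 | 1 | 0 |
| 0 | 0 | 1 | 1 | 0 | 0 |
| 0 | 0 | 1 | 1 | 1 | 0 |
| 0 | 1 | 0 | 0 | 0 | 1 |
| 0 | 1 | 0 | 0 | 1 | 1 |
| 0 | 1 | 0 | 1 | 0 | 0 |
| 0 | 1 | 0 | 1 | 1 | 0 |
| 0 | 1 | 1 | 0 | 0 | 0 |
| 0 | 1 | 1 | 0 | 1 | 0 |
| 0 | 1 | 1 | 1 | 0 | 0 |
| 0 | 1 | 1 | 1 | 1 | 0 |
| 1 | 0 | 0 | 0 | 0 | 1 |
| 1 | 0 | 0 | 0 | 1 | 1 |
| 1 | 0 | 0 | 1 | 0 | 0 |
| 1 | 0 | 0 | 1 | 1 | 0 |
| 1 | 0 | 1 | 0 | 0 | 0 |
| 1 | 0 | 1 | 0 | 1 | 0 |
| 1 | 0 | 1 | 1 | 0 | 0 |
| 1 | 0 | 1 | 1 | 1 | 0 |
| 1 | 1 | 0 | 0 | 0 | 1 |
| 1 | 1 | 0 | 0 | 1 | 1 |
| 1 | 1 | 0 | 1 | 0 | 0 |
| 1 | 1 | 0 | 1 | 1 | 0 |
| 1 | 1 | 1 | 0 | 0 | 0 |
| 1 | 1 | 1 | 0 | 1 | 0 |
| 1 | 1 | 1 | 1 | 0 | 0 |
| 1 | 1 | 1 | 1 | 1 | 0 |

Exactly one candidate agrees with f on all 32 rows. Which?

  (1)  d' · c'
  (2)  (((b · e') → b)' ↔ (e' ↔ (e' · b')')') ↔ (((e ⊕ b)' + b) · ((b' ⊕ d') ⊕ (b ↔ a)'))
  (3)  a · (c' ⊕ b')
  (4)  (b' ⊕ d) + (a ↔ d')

(2): at (0,0,0,1,1) it gives 1, but f = 0 — eliminated.
(3): at (0,0,0,0,0) it gives 0, but f = 1 — eliminated.
(4): at (0,0,0,1,0) it gives 1, but f = 0 — eliminated.
(1) is the remaining candidate, and it agrees with f on all 32 inputs.

1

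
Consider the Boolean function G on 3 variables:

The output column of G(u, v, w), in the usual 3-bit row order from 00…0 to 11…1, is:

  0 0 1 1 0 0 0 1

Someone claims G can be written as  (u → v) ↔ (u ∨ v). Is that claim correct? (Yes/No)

Evaluate (u → v) ↔ (u ∨ v) on each row and compare to G:
  u=0, v=0, w=0: formula gives 0, G = 0 ✓
  u=0, v=0, w=1: formula gives 0, G = 0 ✓
  u=0, v=1, w=0: formula gives 1, G = 1 ✓
  u=0, v=1, w=1: formula gives 1, G = 1 ✓
  u=1, v=0, w=0: formula gives 0, G = 0 ✓
  …
  u=1, v=1, w=0: formula gives 1, but G = 0 ✗
A single disagreement suffices: at (1,1,0) they differ, so the formula does not compute G.

No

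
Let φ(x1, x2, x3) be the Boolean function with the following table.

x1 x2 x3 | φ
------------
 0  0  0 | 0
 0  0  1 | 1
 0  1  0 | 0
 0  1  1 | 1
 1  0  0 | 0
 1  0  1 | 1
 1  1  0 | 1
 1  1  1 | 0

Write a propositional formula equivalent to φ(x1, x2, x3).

Collect the rows where φ=1 — (0,0,1), (0,1,1), (1,0,1), (1,1,0) — and write one minterm per row: ¬x1·¬x2·x3, ¬x1·x2·x3, x1·¬x2·x3, x1·x2·¬x3. Their union (logical OR) reproduces the table exactly.

φ(x1, x2, x3) = ((((~x1 & ~x2) & x3) | ((~x1 & x2) & x3)) | ((x1 & ~x2) & x3)) | ((x1 & x2) & ~x3)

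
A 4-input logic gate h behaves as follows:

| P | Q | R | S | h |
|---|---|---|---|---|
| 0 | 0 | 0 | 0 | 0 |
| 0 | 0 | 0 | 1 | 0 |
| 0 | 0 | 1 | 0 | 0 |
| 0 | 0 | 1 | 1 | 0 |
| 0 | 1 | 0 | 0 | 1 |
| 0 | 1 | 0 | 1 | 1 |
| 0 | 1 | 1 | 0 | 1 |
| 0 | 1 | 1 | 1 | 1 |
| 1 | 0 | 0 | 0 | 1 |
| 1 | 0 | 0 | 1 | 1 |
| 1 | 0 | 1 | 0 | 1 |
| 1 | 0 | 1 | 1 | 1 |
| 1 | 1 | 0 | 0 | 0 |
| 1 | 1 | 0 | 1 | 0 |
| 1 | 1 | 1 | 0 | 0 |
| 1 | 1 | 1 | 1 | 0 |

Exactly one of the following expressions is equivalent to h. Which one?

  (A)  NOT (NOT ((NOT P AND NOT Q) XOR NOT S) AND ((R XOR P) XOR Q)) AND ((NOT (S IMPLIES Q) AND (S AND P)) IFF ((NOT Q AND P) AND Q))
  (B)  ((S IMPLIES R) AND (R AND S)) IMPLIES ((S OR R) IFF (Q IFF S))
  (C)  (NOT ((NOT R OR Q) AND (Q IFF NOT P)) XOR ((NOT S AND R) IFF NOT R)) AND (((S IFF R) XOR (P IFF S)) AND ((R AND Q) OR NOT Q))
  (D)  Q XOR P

(A) disagrees with h on (0,0,0,0) (formula → 1, table → 0); rule it out.
(B) disagrees with h on (0,0,0,0) (formula → 1, table → 0); rule it out.
(C) disagrees with h on (0,0,1,0) (formula → 1, table → 0); rule it out.
That leaves (D). Evaluating it on every row reproduces the table of h exactly.

D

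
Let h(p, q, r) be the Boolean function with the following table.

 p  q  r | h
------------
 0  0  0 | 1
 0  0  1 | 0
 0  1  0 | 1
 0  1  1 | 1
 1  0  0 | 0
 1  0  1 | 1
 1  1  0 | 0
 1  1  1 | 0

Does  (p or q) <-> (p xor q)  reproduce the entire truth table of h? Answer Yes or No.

Check the formula against h row by row:
  p=0, q=0, r=0: formula gives 1, h = 1 ✓
  p=0, q=0, r=1: formula gives 1, but h = 0 ✗
A single disagreement suffices: at (0,0,1) they differ, so the formula does not compute h.

No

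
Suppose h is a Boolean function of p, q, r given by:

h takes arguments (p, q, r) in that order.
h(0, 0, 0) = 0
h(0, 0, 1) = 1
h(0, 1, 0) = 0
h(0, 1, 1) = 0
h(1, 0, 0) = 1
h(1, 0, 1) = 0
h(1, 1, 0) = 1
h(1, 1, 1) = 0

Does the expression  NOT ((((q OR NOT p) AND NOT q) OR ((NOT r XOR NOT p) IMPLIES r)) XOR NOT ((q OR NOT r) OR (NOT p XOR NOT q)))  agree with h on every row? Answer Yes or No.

Yes

Check the formula against h row by row:
  p=0, q=0, r=0: formula gives 0, h = 0 ✓
  p=0, q=0, r=1: formula gives 1, h = 1 ✓
  p=0, q=1, r=0: formula gives 0, h = 0 ✓
  p=0, q=1, r=1: formula gives 0, h = 0 ✓
  p=1, q=0, r=0: formula gives 1, h = 1 ✓
  … (the remaining 3 rows also agree.)
No disagreement on any input; they are logically equivalent.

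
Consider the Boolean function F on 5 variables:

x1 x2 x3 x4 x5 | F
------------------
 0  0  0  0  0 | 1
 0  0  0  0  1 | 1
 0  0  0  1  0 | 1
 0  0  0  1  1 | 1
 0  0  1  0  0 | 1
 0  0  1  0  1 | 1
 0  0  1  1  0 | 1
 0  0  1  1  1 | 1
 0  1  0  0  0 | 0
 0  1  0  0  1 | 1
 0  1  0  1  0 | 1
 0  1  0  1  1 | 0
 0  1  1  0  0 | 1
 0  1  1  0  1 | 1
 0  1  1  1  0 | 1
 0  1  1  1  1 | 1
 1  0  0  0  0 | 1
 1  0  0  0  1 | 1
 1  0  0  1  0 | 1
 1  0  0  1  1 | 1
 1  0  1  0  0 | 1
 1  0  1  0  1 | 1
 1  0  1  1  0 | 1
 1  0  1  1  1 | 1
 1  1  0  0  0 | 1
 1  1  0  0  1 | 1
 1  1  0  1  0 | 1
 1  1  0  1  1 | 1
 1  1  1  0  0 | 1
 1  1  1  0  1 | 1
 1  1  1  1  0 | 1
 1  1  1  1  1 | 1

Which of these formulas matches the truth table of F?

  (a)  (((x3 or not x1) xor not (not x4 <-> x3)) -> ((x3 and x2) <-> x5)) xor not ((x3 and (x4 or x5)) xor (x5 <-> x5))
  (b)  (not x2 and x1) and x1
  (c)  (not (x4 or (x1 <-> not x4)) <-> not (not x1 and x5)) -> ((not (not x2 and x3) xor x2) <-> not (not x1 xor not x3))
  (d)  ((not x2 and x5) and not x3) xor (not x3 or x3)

(a) fails at (0,0,0,1,1): the formula yields 0, F is 1.
(b) fails at (0,0,0,0,0): the formula yields 0, F is 1.
(d) fails at (0,0,0,0,1): the formula yields 0, F is 1.
(c) is the remaining candidate, and it agrees with F on all 32 inputs.

c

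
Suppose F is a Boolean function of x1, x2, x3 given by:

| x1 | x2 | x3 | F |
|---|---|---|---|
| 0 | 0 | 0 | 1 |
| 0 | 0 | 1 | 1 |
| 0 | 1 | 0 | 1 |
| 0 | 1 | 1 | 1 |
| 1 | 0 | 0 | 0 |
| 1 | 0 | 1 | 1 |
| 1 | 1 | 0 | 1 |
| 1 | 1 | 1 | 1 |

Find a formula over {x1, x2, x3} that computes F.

F is 0 on exactly one input, (1,0,0), whose minterm is x1·¬x2·¬x3. So F is the negation of that single conjunction.

F(x1, x2, x3) = ¬((x1 ∧ ¬x2) ∧ ¬x3)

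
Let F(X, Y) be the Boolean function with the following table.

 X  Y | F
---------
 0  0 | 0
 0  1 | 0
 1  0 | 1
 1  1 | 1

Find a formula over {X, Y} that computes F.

Collect the rows where F=1 — (1,0), (1,1) — and write one minterm per row: X·¬Y, X·Y. Their union (logical OR) reproduces the table exactly.

F(X, Y) = (X · Y') + (X · Y)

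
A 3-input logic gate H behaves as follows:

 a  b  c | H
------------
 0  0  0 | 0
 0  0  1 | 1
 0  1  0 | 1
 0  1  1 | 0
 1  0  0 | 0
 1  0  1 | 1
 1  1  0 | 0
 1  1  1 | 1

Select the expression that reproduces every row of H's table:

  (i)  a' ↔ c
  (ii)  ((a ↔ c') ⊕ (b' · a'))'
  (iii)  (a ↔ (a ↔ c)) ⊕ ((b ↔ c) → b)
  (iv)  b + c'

(i) fails at (0,1,0): the formula yields 0, H is 1.
(iii) fails at (0,0,1): the formula yields 0, H is 1.
(iv) fails at (0,0,0): the formula yields 1, H is 0.
(ii) is the remaining candidate, and it agrees with H on all 8 inputs.

ii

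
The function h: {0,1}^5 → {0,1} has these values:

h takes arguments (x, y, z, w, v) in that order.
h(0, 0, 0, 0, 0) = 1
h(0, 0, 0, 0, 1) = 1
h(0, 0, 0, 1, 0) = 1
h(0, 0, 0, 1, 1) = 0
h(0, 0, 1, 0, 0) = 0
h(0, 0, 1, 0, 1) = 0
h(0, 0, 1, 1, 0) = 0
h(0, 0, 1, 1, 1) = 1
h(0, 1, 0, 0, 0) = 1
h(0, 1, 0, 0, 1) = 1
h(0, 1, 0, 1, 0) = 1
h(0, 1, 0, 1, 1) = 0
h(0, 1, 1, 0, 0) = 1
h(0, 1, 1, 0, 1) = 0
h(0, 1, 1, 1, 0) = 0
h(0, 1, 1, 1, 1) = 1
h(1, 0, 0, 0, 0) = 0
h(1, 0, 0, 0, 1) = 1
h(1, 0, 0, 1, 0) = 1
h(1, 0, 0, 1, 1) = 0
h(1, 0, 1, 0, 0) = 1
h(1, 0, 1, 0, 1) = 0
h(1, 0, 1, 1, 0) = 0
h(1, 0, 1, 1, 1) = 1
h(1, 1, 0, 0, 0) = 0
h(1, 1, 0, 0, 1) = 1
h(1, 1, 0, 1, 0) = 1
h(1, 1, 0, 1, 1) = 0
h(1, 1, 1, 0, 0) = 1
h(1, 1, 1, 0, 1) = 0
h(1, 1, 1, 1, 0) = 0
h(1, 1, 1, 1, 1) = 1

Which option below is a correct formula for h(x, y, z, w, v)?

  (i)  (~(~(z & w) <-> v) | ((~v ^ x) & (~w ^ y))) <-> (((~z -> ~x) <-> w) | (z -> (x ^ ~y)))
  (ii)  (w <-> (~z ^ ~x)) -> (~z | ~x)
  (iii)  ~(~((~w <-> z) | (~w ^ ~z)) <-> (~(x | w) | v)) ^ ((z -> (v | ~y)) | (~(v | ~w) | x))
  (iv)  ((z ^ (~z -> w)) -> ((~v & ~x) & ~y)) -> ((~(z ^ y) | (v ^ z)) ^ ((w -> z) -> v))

(i): at (0,0,0,0,1) it gives 0, but h = 1 — eliminated.
(ii): at (0,0,0,1,1) it gives 1, but h = 0 — eliminated.
(iv): at (0,0,0,0,1) it gives 0, but h = 1 — eliminated.
That leaves (iii). Evaluating it on every row reproduces the table of h exactly.

iii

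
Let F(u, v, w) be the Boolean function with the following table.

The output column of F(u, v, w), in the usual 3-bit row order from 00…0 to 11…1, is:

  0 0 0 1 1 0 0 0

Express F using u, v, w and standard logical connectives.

F=1 on 2 inputs: (0,1,1), (1,0,0). Reading each as a conjunction of literals (¬u·v·w, u·¬v·¬w) and taking the OR gives the canonical DNF.

F(u, v, w) = ((NOT u AND v) AND w) OR ((u AND NOT v) AND NOT w)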